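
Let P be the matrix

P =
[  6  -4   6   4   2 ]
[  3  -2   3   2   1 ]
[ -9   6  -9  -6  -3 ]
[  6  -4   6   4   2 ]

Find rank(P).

Row reduce to echelon form.
R2 ← R2 − (1/2)·R1: [0, 0, 0, 0, 0]
R3 ← R3 + (3/2)·R1: [0, 0, 0, 0, 0]
R4 ← R4 − R1: [0, 0, 0, 0, 0]
Echelon form has 1 nonzero row, so rank(P) = 1.

1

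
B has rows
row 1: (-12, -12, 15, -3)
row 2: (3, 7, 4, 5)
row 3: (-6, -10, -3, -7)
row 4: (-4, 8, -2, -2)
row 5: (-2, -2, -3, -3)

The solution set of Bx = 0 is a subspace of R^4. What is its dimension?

Row reduce to echelon form.
R2 ← R2 + (1/4)·R1: [0, 4, 31/4, 17/4]
R3 ← R3 − (1/2)·R1: [0, -4, -21/2, -11/2]
R4 ← R4 − (1/3)·R1: [0, 12, -7, -1]
R5 ← R5 − (1/6)·R1: [0, 0, -11/2, -5/2]
R3 ← R3 + R2: [0, 0, -11/4, -5/4]
R4 ← R4 − (3)·R2: [0, 0, -121/4, -55/4]
R4 ← R4 − (11)·R3: [0, 0, 0, 0]
R5 ← R5 − (2)·R3: [0, 0, 0, 0]
3 nonzero rows, so rank(B) = 3.
B has 4 columns; by rank–nullity, nullity = 4 − 3 = 1.

1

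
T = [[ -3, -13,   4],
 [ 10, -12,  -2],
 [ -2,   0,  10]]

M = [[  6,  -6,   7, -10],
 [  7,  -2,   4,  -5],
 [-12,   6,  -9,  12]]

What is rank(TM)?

First compute TM:
[[-157,  68, -109, 143],
 [  0, -48,  40, -64],
 [-132,  72, -104, 140]]
Now row reduce the product.
R3 ← R3 − (132/157)·R1: [0, 2328/157, -1940/157, 3104/157]
R3 ← R3 + (97/314)·R2: [0, 0, 0, 0]
2 nonzero rows, so rank(TM) = 2.

2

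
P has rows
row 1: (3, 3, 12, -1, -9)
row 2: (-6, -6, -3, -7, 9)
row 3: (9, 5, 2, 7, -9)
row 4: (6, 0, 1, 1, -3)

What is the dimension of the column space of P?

3

Row reduce to echelon form.
R2 ← R2 + (2)·R1: [0, 0, 21, -9, -9]
R3 ← R3 − (3)·R1: [0, -4, -34, 10, 18]
R4 ← R4 − (2)·R1: [0, -6, -23, 3, 15]
Swap R2 ↔ R3
R4 ← R4 − (3/2)·R2: [0, 0, 28, -12, -12]
R4 ← R4 − (4/3)·R3: [0, 0, 0, 0, 0]
Echelon form has 3 nonzero rows, so rank(P) = 3.
The column space has dimension equal to the rank: 3.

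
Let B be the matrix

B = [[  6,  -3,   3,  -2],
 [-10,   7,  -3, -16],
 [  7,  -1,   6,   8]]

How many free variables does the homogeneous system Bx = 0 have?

1

Row reduce to echelon form.
R2 ← R2 + (5/3)·R1: [0, 2, 2, -58/3]
R3 ← R3 − (7/6)·R1: [0, 5/2, 5/2, 31/3]
R3 ← R3 − (5/4)·R2: [0, 0, 0, 69/2]
3 nonzero rows, so rank(B) = 3.
B has 4 columns; by rank–nullity, nullity = 4 − 3 = 1.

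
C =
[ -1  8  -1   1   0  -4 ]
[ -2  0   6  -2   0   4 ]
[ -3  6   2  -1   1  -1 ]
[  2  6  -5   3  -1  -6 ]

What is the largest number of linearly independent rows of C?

Row reduce to echelon form.
R2 ← R2 − (2)·R1: [0, -16, 8, -4, 0, 12]
R3 ← R3 − (3)·R1: [0, -18, 5, -4, 1, 11]
R4 ← R4 + (2)·R1: [0, 22, -7, 5, -1, -14]
R3 ← R3 − (9/8)·R2: [0, 0, -4, 1/2, 1, -5/2]
R4 ← R4 + (11/8)·R2: [0, 0, 4, -1/2, -1, 5/2]
R4 ← R4 + R3: [0, 0, 0, 0, 0, 0]
Echelon form has 3 nonzero rows, so rank(C) = 3.
The rank gives the maximum number of linearly independent rows: 3.

3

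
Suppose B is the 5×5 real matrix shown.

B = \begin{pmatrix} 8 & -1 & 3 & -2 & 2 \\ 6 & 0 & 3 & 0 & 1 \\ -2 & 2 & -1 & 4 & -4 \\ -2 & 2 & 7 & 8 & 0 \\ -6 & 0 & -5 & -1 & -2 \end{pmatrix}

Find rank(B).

Row reduce to echelon form.
R2 ← R2 − (3/4)·R1: [0, 3/4, 3/4, 3/2, -1/2]
R3 ← R3 + (1/4)·R1: [0, 7/4, -1/4, 7/2, -7/2]
R4 ← R4 + (1/4)·R1: [0, 7/4, 31/4, 15/2, 1/2]
R5 ← R5 + (3/4)·R1: [0, -3/4, -11/4, -5/2, -1/2]
R3 ← R3 − (7/3)·R2: [0, 0, -2, 0, -7/3]
R4 ← R4 − (7/3)·R2: [0, 0, 6, 4, 5/3]
R5 ← R5 + R2: [0, 0, -2, -1, -1]
R4 ← R4 + (3)·R3: [0, 0, 0, 4, -16/3]
R5 ← R5 − R3: [0, 0, 0, -1, 4/3]
R5 ← R5 + (1/4)·R4: [0, 0, 0, 0, 0]
Echelon form has 4 nonzero rows, so rank(B) = 4.

4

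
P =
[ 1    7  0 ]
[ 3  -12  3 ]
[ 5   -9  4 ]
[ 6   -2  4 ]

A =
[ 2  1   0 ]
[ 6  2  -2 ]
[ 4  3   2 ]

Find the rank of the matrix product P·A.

First compute PA:
[[ 44,  15, -14],
 [-54, -12,  30],
 [-28,  -1,  26],
 [ 16,  14,  12]]
Now row reduce the product.
R2 ← R2 + (27/22)·R1: [0, 141/22, 141/11]
R3 ← R3 + (7/11)·R1: [0, 94/11, 188/11]
R4 ← R4 − (4/11)·R1: [0, 94/11, 188/11]
R3 ← R3 − (4/3)·R2: [0, 0, 0]
R4 ← R4 − (4/3)·R2: [0, 0, 0]
2 nonzero rows, so rank(PA) = 2.

2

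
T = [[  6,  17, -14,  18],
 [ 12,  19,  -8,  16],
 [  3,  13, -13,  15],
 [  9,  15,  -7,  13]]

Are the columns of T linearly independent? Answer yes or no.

Row reduce T to echelon form.
R2 ← R2 − (2)·R1: [0, -15, 20, -20]
R3 ← R3 − (1/2)·R1: [0, 9/2, -6, 6]
R4 ← R4 − (3/2)·R1: [0, -21/2, 14, -14]
R3 ← R3 + (3/10)·R2: [0, 0, 0, 0]
R4 ← R4 − (7/10)·R2: [0, 0, 0, 0]
2 pivots among 4 columns.
Only 2 < 4 pivot columns, so the columns are linearly dependent.

no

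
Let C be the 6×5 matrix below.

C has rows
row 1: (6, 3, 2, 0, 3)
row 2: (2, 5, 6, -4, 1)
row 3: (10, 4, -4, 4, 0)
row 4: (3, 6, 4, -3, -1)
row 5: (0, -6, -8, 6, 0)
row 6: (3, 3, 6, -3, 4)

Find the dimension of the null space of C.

2

Row reduce to echelon form.
R2 ← R2 − (1/3)·R1: [0, 4, 16/3, -4, 0]
R3 ← R3 − (5/3)·R1: [0, -1, -22/3, 4, -5]
R4 ← R4 − (1/2)·R1: [0, 9/2, 3, -3, -5/2]
R6 ← R6 − (1/2)·R1: [0, 3/2, 5, -3, 5/2]
R3 ← R3 + (1/4)·R2: [0, 0, -6, 3, -5]
R4 ← R4 − (9/8)·R2: [0, 0, -3, 3/2, -5/2]
R5 ← R5 + (3/2)·R2: [0, 0, 0, 0, 0]
R6 ← R6 − (3/8)·R2: [0, 0, 3, -3/2, 5/2]
R4 ← R4 − (1/2)·R3: [0, 0, 0, 0, 0]
R6 ← R6 + (1/2)·R3: [0, 0, 0, 0, 0]
3 nonzero rows, so rank(C) = 3.
C has 5 columns; by rank–nullity, nullity = 5 − 3 = 2.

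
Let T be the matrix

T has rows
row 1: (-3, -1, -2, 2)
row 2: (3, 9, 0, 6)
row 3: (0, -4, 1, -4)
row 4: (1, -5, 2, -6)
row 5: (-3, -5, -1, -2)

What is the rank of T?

Row reduce to echelon form.
R2 ← R2 + R1: [0, 8, -2, 8]
R4 ← R4 + (1/3)·R1: [0, -16/3, 4/3, -16/3]
R5 ← R5 − R1: [0, -4, 1, -4]
R3 ← R3 + (1/2)·R2: [0, 0, 0, 0]
R4 ← R4 + (2/3)·R2: [0, 0, 0, 0]
R5 ← R5 + (1/2)·R2: [0, 0, 0, 0]
Echelon form has 2 nonzero rows, so rank(T) = 2.

2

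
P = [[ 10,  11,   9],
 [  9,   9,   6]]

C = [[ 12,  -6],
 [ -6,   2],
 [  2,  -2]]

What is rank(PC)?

First compute PC:
[[ 72, -56],
 [ 66, -48]]
Now row reduce the product.
R2 ← R2 − (11/12)·R1: [0, 10/3]
2 nonzero rows, so rank(PC) = 2.

2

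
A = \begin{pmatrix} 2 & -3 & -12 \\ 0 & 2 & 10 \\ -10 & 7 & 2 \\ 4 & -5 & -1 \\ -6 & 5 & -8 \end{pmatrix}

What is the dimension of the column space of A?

Row reduce to echelon form.
R3 ← R3 + (5)·R1: [0, -8, -58]
R4 ← R4 − (2)·R1: [0, 1, 23]
R5 ← R5 + (3)·R1: [0, -4, -44]
R3 ← R3 + (4)·R2: [0, 0, -18]
R4 ← R4 − (1/2)·R2: [0, 0, 18]
R5 ← R5 + (2)·R2: [0, 0, -24]
R4 ← R4 + R3: [0, 0, 0]
R5 ← R5 − (4/3)·R3: [0, 0, 0]
Echelon form has 3 nonzero rows, so rank(A) = 3.
The column space has dimension equal to the rank: 3.

3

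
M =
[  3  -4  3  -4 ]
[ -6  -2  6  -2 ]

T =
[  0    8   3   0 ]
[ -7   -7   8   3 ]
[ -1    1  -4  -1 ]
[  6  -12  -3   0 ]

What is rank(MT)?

2

First compute MT:
[[  1, 103, -23, -15],
 [ -4,  -4, -52, -12]]
Now row reduce the product.
R2 ← R2 + (4)·R1: [0, 408, -144, -72]
2 nonzero rows, so rank(MT) = 2.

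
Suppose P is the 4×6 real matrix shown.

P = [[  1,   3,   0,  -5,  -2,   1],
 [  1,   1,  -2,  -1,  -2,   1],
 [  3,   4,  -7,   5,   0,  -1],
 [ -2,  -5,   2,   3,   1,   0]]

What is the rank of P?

3

Row reduce to echelon form.
R2 ← R2 − R1: [0, -2, -2, 4, 0, 0]
R3 ← R3 − (3)·R1: [0, -5, -7, 20, 6, -4]
R4 ← R4 + (2)·R1: [0, 1, 2, -7, -3, 2]
R3 ← R3 − (5/2)·R2: [0, 0, -2, 10, 6, -4]
R4 ← R4 + (1/2)·R2: [0, 0, 1, -5, -3, 2]
R4 ← R4 + (1/2)·R3: [0, 0, 0, 0, 0, 0]
Echelon form has 3 nonzero rows, so rank(P) = 3.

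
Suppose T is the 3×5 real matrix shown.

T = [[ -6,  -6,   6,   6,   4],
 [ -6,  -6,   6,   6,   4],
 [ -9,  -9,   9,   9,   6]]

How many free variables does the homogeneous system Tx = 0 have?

Row reduce to echelon form.
R2 ← R2 − R1: [0, 0, 0, 0, 0]
R3 ← R3 − (3/2)·R1: [0, 0, 0, 0, 0]
1 nonzero row, so rank(T) = 1.
T has 5 columns; by rank–nullity, nullity = 5 − 1 = 4.

4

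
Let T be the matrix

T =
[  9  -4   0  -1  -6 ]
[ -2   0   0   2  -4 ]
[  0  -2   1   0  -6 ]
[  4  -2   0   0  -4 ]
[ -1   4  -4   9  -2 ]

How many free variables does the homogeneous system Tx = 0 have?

2

Row reduce to echelon form.
R2 ← R2 + (2/9)·R1: [0, -8/9, 0, 16/9, -16/3]
R4 ← R4 − (4/9)·R1: [0, -2/9, 0, 4/9, -4/3]
R5 ← R5 + (1/9)·R1: [0, 32/9, -4, 80/9, -8/3]
R3 ← R3 − (9/4)·R2: [0, 0, 1, -4, 6]
R4 ← R4 − (1/4)·R2: [0, 0, 0, 0, 0]
R5 ← R5 + (4)·R2: [0, 0, -4, 16, -24]
R5 ← R5 + (4)·R3: [0, 0, 0, 0, 0]
3 nonzero rows, so rank(T) = 3.
T has 5 columns; by rank–nullity, nullity = 5 − 3 = 2.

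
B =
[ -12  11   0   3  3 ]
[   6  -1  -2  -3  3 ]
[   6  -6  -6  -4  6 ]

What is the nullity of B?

2

Row reduce to echelon form.
R2 ← R2 + (1/2)·R1: [0, 9/2, -2, -3/2, 9/2]
R3 ← R3 + (1/2)·R1: [0, -1/2, -6, -5/2, 15/2]
R3 ← R3 + (1/9)·R2: [0, 0, -56/9, -8/3, 8]
3 nonzero rows, so rank(B) = 3.
B has 5 columns; by rank–nullity, nullity = 5 − 3 = 2.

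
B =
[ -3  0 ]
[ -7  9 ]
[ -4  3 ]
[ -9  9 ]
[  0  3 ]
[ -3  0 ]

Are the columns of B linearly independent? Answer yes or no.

yes

Row reduce B to echelon form.
R2 ← R2 − (7/3)·R1: [0, 9]
R3 ← R3 − (4/3)·R1: [0, 3]
R4 ← R4 − (3)·R1: [0, 9]
R6 ← R6 − R1: [0, 0]
R3 ← R3 − (1/3)·R2: [0, 0]
R4 ← R4 − R2: [0, 0]
R5 ← R5 − (1/3)·R2: [0, 0]
2 pivots among 2 columns.
Every column is a pivot column, so the columns are linearly independent.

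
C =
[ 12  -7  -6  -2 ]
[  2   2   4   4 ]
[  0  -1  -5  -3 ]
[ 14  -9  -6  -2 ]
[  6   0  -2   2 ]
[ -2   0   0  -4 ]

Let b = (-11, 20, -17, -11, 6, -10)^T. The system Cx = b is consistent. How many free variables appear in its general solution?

Row reduce the augmented matrix [C | b].
R2 ← R2 − (1/6)·R1: [0, 19/6, 5, 13/3, 131/6]
R4 ← R4 − (7/6)·R1: [0, -5/6, 1, 1/3, 11/6]
R5 ← R5 − (1/2)·R1: [0, 7/2, 1, 3, 23/2]
R6 ← R6 + (1/6)·R1: [0, -7/6, -1, -13/3, -71/6]
R3 ← R3 + (6/19)·R2: [0, 0, -65/19, -31/19, -192/19]
R4 ← R4 + (5/19)·R2: [0, 0, 44/19, 28/19, 144/19]
R5 ← R5 − (21/19)·R2: [0, 0, -86/19, -34/19, -240/19]
R6 ← R6 + (7/19)·R2: [0, 0, 16/19, -52/19, -72/19]
R4 ← R4 + (44/65)·R3: [0, 0, 0, 24/65, 48/65]
R5 ← R5 − (86/65)·R3: [0, 0, 0, 24/65, 48/65]
R6 ← R6 + (16/65)·R3: [0, 0, 0, -204/65, -408/65]
R5 ← R5 − R4: [0, 0, 0, 0, 0]
R6 ← R6 + (17/2)·R4: [0, 0, 0, 0, 0]
The echelon form has 4 nonzero rows, and every pivot lies in the first 4 columns, so rank(C) = rank([C|b]) = 4.
The system is consistent.
Free variables = (unknowns) − (rank) = 4 − 4 = 0.

0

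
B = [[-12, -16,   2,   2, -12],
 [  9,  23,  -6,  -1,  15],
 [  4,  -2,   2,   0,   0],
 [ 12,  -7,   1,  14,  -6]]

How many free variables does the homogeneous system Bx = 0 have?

Row reduce to echelon form.
R2 ← R2 + (3/4)·R1: [0, 11, -9/2, 1/2, 6]
R3 ← R3 + (1/3)·R1: [0, -22/3, 8/3, 2/3, -4]
R4 ← R4 + R1: [0, -23, 3, 16, -18]
R3 ← R3 + (2/3)·R2: [0, 0, -1/3, 1, 0]
R4 ← R4 + (23/11)·R2: [0, 0, -141/22, 375/22, -60/11]
R4 ← R4 − (423/22)·R3: [0, 0, 0, -24/11, -60/11]
4 nonzero rows, so rank(B) = 4.
B has 5 columns; by rank–nullity, nullity = 5 − 4 = 1.

1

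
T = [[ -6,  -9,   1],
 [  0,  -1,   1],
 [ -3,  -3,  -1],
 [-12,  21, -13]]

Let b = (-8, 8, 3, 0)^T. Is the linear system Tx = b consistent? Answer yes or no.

Row reduce the augmented matrix [T | b].
R3 ← R3 − (1/2)·R1: [0, 3/2, -3/2, 7]
R4 ← R4 − (2)·R1: [0, 39, -15, 16]
R3 ← R3 + (3/2)·R2: [0, 0, 0, 19]
R4 ← R4 + (39)·R2: [0, 0, 24, 328]
Swap R3 ↔ R4
The echelon form has 4 nonzero rows; the last pivot sits in the augmented column, so rank(T) = 3 but rank([T|b]) = 4.
Since the ranks differ, the system is inconsistent.

no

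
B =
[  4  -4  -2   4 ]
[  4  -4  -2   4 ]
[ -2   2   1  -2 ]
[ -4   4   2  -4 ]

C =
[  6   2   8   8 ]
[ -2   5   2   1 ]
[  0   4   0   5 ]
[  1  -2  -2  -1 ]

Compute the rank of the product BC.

First compute BC:
[[ 36, -28,  16,  14],
 [ 36, -28,  16,  14],
 [-18,  14,  -8,  -7],
 [-36,  28, -16, -14]]
Now row reduce the product.
R2 ← R2 − R1: [0, 0, 0, 0]
R3 ← R3 + (1/2)·R1: [0, 0, 0, 0]
R4 ← R4 + R1: [0, 0, 0, 0]
1 nonzero row, so rank(BC) = 1.

1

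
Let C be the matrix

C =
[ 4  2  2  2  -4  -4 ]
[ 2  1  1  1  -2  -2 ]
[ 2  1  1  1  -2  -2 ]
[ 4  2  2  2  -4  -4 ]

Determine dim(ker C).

5

Row reduce to echelon form.
R2 ← R2 − (1/2)·R1: [0, 0, 0, 0, 0, 0]
R3 ← R3 − (1/2)·R1: [0, 0, 0, 0, 0, 0]
R4 ← R4 − R1: [0, 0, 0, 0, 0, 0]
1 nonzero row, so rank(C) = 1.
C has 6 columns; by rank–nullity, nullity = 6 − 1 = 5.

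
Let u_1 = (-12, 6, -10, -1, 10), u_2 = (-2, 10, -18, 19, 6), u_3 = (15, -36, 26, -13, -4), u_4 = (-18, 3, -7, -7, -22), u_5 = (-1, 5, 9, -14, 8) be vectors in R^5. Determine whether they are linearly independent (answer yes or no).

Form the matrix with these vectors as rows and row reduce.
R2 ← R2 − (1/6)·R1: [0, 9, -49/3, 115/6, 13/3]
R3 ← R3 + (5/4)·R1: [0, -57/2, 27/2, -57/4, 17/2]
R4 ← R4 − (3/2)·R1: [0, -6, 8, -11/2, -37]
R5 ← R5 − (1/12)·R1: [0, 9/2, 59/6, -167/12, 43/6]
R3 ← R3 + (19/6)·R2: [0, 0, -344/9, 418/9, 200/9]
R4 ← R4 + (2/3)·R2: [0, 0, -26/9, 131/18, -307/9]
R5 ← R5 − (1/2)·R2: [0, 0, 18, -47/2, 5]
R4 ← R4 − (13/172)·R3: [0, 0, 0, 162/43, -1539/43]
R5 ← R5 + (81/172)·R3: [0, 0, 0, -70/43, 665/43]
R5 ← R5 + (35/81)·R4: [0, 0, 0, 0, 0]
4 nonzero rows, so the 5 vectors span a space of dimension 4.
Since 4 < 5, the vectors are linearly dependent.

no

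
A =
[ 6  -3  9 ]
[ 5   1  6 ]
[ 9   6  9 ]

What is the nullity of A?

1

Row reduce to echelon form.
R2 ← R2 − (5/6)·R1: [0, 7/2, -3/2]
R3 ← R3 − (3/2)·R1: [0, 21/2, -9/2]
R3 ← R3 − (3)·R2: [0, 0, 0]
2 nonzero rows, so rank(A) = 2.
A has 3 columns; by rank–nullity, nullity = 3 − 2 = 1.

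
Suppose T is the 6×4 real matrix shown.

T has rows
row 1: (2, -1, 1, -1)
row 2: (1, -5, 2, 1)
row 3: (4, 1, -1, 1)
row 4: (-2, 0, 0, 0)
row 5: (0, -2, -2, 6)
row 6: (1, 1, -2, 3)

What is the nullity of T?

Row reduce to echelon form.
R2 ← R2 − (1/2)·R1: [0, -9/2, 3/2, 3/2]
R3 ← R3 − (2)·R1: [0, 3, -3, 3]
R4 ← R4 + R1: [0, -1, 1, -1]
R6 ← R6 − (1/2)·R1: [0, 3/2, -5/2, 7/2]
R3 ← R3 + (2/3)·R2: [0, 0, -2, 4]
R4 ← R4 − (2/9)·R2: [0, 0, 2/3, -4/3]
R5 ← R5 − (4/9)·R2: [0, 0, -8/3, 16/3]
R6 ← R6 + (1/3)·R2: [0, 0, -2, 4]
R4 ← R4 + (1/3)·R3: [0, 0, 0, 0]
R5 ← R5 − (4/3)·R3: [0, 0, 0, 0]
R6 ← R6 − R3: [0, 0, 0, 0]
3 nonzero rows, so rank(T) = 3.
T has 4 columns; by rank–nullity, nullity = 4 − 3 = 1.

1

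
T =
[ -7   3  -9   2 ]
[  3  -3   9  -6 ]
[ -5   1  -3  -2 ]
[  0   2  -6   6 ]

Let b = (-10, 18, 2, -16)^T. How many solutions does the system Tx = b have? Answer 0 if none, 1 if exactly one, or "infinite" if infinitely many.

infinite

Row reduce the augmented matrix [T | b].
R2 ← R2 + (3/7)·R1: [0, -12/7, 36/7, -36/7, 96/7]
R3 ← R3 − (5/7)·R1: [0, -8/7, 24/7, -24/7, 64/7]
R3 ← R3 − (2/3)·R2: [0, 0, 0, 0, 0]
R4 ← R4 + (7/6)·R2: [0, 0, 0, 0, 0]
The echelon form has 2 nonzero rows, and every pivot lies in the first 4 columns, so rank(T) = rank([T|b]) = 2.
The system is consistent.
rank = 2 < 4 unknowns, so there are infinitely many solutions.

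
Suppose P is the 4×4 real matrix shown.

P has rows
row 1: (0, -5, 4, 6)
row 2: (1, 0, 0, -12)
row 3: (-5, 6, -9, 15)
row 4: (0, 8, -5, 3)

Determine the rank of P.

Row reduce to echelon form.
Swap R1 ↔ R2
R3 ← R3 + (5)·R1: [0, 6, -9, -45]
R3 ← R3 + (6/5)·R2: [0, 0, -21/5, -189/5]
R4 ← R4 + (8/5)·R2: [0, 0, 7/5, 63/5]
R4 ← R4 + (1/3)·R3: [0, 0, 0, 0]
Echelon form has 3 nonzero rows, so rank(P) = 3.

3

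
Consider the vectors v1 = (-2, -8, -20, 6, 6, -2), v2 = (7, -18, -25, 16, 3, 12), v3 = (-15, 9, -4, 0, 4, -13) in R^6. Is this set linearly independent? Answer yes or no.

yes

Form the matrix with these vectors as rows and row reduce.
R2 ← R2 + (7/2)·R1: [0, -46, -95, 37, 24, 5]
R3 ← R3 − (15/2)·R1: [0, 69, 146, -45, -41, 2]
R3 ← R3 + (3/2)·R2: [0, 0, 7/2, 21/2, -5, 19/2]
3 nonzero rows, so the 3 vectors span a space of dimension 3.
Since 3 = 3, the vectors are linearly independent.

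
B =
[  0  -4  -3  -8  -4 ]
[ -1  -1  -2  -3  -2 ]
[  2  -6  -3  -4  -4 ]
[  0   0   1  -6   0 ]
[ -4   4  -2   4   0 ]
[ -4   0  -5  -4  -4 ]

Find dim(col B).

3

Row reduce to echelon form.
Swap R1 ↔ R2
R3 ← R3 + (2)·R1: [0, -8, -7, -10, -8]
R5 ← R5 − (4)·R1: [0, 8, 6, 16, 8]
R6 ← R6 − (4)·R1: [0, 4, 3, 8, 4]
R3 ← R3 − (2)·R2: [0, 0, -1, 6, 0]
R5 ← R5 + (2)·R2: [0, 0, 0, 0, 0]
R6 ← R6 + R2: [0, 0, 0, 0, 0]
R4 ← R4 + R3: [0, 0, 0, 0, 0]
Echelon form has 3 nonzero rows, so rank(B) = 3.
The column space has dimension equal to the rank: 3.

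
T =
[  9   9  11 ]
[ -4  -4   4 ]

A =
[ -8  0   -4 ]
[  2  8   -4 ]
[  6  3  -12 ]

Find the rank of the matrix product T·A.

First compute TA:
[[ 12, 105, -204],
 [ 48, -20, -16]]
Now row reduce the product.
R2 ← R2 − (4)·R1: [0, -440, 800]
2 nonzero rows, so rank(TA) = 2.

2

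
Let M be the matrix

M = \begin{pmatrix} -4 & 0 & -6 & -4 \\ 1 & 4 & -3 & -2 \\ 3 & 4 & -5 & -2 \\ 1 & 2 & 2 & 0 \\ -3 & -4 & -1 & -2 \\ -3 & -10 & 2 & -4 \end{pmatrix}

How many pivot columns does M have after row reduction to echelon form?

4

Row reduce to echelon form.
R2 ← R2 + (1/4)·R1: [0, 4, -9/2, -3]
R3 ← R3 + (3/4)·R1: [0, 4, -19/2, -5]
R4 ← R4 + (1/4)·R1: [0, 2, 1/2, -1]
R5 ← R5 − (3/4)·R1: [0, -4, 7/2, 1]
R6 ← R6 − (3/4)·R1: [0, -10, 13/2, -1]
R3 ← R3 − R2: [0, 0, -5, -2]
R4 ← R4 − (1/2)·R2: [0, 0, 11/4, 1/2]
R5 ← R5 + R2: [0, 0, -1, -2]
R6 ← R6 + (5/2)·R2: [0, 0, -19/4, -17/2]
R4 ← R4 + (11/20)·R3: [0, 0, 0, -3/5]
R5 ← R5 − (1/5)·R3: [0, 0, 0, -8/5]
R6 ← R6 − (19/20)·R3: [0, 0, 0, -33/5]
R5 ← R5 − (8/3)·R4: [0, 0, 0, 0]
R6 ← R6 − (11)·R4: [0, 0, 0, 0]
Echelon form has 4 nonzero rows, so rank(M) = 4.
Each nonzero row contributes one pivot column: 4 pivot columns.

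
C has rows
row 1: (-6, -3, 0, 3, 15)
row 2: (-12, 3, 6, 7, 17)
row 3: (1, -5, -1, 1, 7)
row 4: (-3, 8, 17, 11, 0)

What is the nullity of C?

Row reduce to echelon form.
R2 ← R2 − (2)·R1: [0, 9, 6, 1, -13]
R3 ← R3 + (1/6)·R1: [0, -11/2, -1, 3/2, 19/2]
R4 ← R4 − (1/2)·R1: [0, 19/2, 17, 19/2, -15/2]
R3 ← R3 + (11/18)·R2: [0, 0, 8/3, 19/9, 14/9]
R4 ← R4 − (19/18)·R2: [0, 0, 32/3, 76/9, 56/9]
R4 ← R4 − (4)·R3: [0, 0, 0, 0, 0]
3 nonzero rows, so rank(C) = 3.
C has 5 columns; by rank–nullity, nullity = 5 − 3 = 2.

2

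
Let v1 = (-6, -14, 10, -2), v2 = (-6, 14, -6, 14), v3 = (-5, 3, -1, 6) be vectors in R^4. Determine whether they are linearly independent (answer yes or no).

yes

Form the matrix with these vectors as rows and row reduce.
R2 ← R2 − R1: [0, 28, -16, 16]
R3 ← R3 − (5/6)·R1: [0, 44/3, -28/3, 23/3]
R3 ← R3 − (11/21)·R2: [0, 0, -20/21, -5/7]
3 nonzero rows, so the 3 vectors span a space of dimension 3.
Since 3 = 3, the vectors are linearly independent.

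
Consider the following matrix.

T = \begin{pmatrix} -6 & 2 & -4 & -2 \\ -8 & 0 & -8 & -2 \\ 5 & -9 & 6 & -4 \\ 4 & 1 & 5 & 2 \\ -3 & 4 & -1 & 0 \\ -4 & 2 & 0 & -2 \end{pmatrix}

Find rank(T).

Row reduce to echelon form.
R2 ← R2 − (4/3)·R1: [0, -8/3, -8/3, 2/3]
R3 ← R3 + (5/6)·R1: [0, -22/3, 8/3, -17/3]
R4 ← R4 + (2/3)·R1: [0, 7/3, 7/3, 2/3]
R5 ← R5 − (1/2)·R1: [0, 3, 1, 1]
R6 ← R6 − (2/3)·R1: [0, 2/3, 8/3, -2/3]
R3 ← R3 − (11/4)·R2: [0, 0, 10, -15/2]
R4 ← R4 + (7/8)·R2: [0, 0, 0, 5/4]
R5 ← R5 + (9/8)·R2: [0, 0, -2, 7/4]
R6 ← R6 + (1/4)·R2: [0, 0, 2, -1/2]
R5 ← R5 + (1/5)·R3: [0, 0, 0, 1/4]
R6 ← R6 − (1/5)·R3: [0, 0, 0, 1]
R5 ← R5 − (1/5)·R4: [0, 0, 0, 0]
R6 ← R6 − (4/5)·R4: [0, 0, 0, 0]
Echelon form has 4 nonzero rows, so rank(T) = 4.

4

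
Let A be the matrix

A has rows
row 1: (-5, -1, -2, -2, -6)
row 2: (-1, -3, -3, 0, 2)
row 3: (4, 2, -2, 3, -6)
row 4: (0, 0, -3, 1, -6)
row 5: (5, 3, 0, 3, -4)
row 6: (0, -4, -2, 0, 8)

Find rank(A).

3

Row reduce to echelon form.
R2 ← R2 − (1/5)·R1: [0, -14/5, -13/5, 2/5, 16/5]
R3 ← R3 + (4/5)·R1: [0, 6/5, -18/5, 7/5, -54/5]
R5 ← R5 + R1: [0, 2, -2, 1, -10]
R3 ← R3 + (3/7)·R2: [0, 0, -33/7, 11/7, -66/7]
R5 ← R5 + (5/7)·R2: [0, 0, -27/7, 9/7, -54/7]
R6 ← R6 − (10/7)·R2: [0, 0, 12/7, -4/7, 24/7]
R4 ← R4 − (7/11)·R3: [0, 0, 0, 0, 0]
R5 ← R5 − (9/11)·R3: [0, 0, 0, 0, 0]
R6 ← R6 + (4/11)·R3: [0, 0, 0, 0, 0]
Echelon form has 3 nonzero rows, so rank(A) = 3.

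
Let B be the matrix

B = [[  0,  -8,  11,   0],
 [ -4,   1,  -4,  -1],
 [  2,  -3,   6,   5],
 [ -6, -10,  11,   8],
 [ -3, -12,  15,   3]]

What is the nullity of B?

1

Row reduce to echelon form.
Swap R1 ↔ R2
R3 ← R3 + (1/2)·R1: [0, -5/2, 4, 9/2]
R4 ← R4 − (3/2)·R1: [0, -23/2, 17, 19/2]
R5 ← R5 − (3/4)·R1: [0, -51/4, 18, 15/4]
R3 ← R3 − (5/16)·R2: [0, 0, 9/16, 9/2]
R4 ← R4 − (23/16)·R2: [0, 0, 19/16, 19/2]
R5 ← R5 − (51/32)·R2: [0, 0, 15/32, 15/4]
R4 ← R4 − (19/9)·R3: [0, 0, 0, 0]
R5 ← R5 − (5/6)·R3: [0, 0, 0, 0]
3 nonzero rows, so rank(B) = 3.
B has 4 columns; by rank–nullity, nullity = 4 − 3 = 1.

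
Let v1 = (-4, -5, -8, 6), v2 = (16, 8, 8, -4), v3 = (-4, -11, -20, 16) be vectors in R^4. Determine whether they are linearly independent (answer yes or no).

Form the matrix with these vectors as rows and row reduce.
R2 ← R2 + (4)·R1: [0, -12, -24, 20]
R3 ← R3 − R1: [0, -6, -12, 10]
R3 ← R3 − (1/2)·R2: [0, 0, 0, 0]
2 nonzero rows, so the 3 vectors span a space of dimension 2.
Since 2 < 3, the vectors are linearly dependent.

no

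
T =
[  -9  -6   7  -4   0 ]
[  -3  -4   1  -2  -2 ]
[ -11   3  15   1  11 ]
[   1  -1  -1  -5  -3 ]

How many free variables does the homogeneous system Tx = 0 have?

Row reduce to echelon form.
R2 ← R2 − (1/3)·R1: [0, -2, -4/3, -2/3, -2]
R3 ← R3 − (11/9)·R1: [0, 31/3, 58/9, 53/9, 11]
R4 ← R4 + (1/9)·R1: [0, -5/3, -2/9, -49/9, -3]
R3 ← R3 + (31/6)·R2: [0, 0, -4/9, 22/9, 2/3]
R4 ← R4 − (5/6)·R2: [0, 0, 8/9, -44/9, -4/3]
R4 ← R4 + (2)·R3: [0, 0, 0, 0, 0]
3 nonzero rows, so rank(T) = 3.
T has 5 columns; by rank–nullity, nullity = 5 − 3 = 2.

2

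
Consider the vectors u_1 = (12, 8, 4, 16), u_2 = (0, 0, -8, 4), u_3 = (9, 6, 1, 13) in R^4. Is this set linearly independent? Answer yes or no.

Form the matrix with these vectors as rows and row reduce.
R3 ← R3 − (3/4)·R1: [0, 0, -2, 1]
R3 ← R3 − (1/4)·R2: [0, 0, 0, 0]
2 nonzero rows, so the 3 vectors span a space of dimension 2.
Since 2 < 3, the vectors are linearly dependent.

no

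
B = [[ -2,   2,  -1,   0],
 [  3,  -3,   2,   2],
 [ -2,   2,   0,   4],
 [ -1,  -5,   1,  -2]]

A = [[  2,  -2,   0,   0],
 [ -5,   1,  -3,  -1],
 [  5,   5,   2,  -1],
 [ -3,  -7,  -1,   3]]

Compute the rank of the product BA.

3

First compute BA:
[[-19,   1,  -8,  -1],
 [ 25, -13,  11,   7],
 [-26, -22, -10,  10],
 [ 34,  16,  19,  -2]]
Now row reduce the product.
R2 ← R2 + (25/19)·R1: [0, -222/19, 9/19, 108/19]
R3 ← R3 − (26/19)·R1: [0, -444/19, 18/19, 216/19]
R4 ← R4 + (34/19)·R1: [0, 338/19, 89/19, -72/19]
R3 ← R3 − (2)·R2: [0, 0, 0, 0]
R4 ← R4 + (169/111)·R2: [0, 0, 200/37, 180/37]
Swap R3 ↔ R4
3 nonzero rows, so rank(BA) = 3.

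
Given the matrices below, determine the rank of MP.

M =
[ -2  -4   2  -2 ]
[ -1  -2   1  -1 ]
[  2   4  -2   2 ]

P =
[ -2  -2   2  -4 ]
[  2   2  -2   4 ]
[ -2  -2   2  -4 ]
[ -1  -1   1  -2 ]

First compute MP:
[[ -6,  -6,   6, -12],
 [ -3,  -3,   3,  -6],
 [  6,   6,  -6,  12]]
Now row reduce the product.
R2 ← R2 − (1/2)·R1: [0, 0, 0, 0]
R3 ← R3 + R1: [0, 0, 0, 0]
1 nonzero row, so rank(MP) = 1.

1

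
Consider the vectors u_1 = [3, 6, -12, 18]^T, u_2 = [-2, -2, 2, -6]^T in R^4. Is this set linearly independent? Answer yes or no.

yes

Form the matrix with these vectors as rows and row reduce.
R2 ← R2 + (2/3)·R1: [0, 2, -6, 6]
2 nonzero rows, so the 2 vectors span a space of dimension 2.
Since 2 = 2, the vectors are linearly independent.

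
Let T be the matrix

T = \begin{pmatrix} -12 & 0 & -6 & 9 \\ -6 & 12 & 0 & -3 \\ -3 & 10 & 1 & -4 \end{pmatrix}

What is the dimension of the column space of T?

2

Row reduce to echelon form.
R2 ← R2 − (1/2)·R1: [0, 12, 3, -15/2]
R3 ← R3 − (1/4)·R1: [0, 10, 5/2, -25/4]
R3 ← R3 − (5/6)·R2: [0, 0, 0, 0]
Echelon form has 2 nonzero rows, so rank(T) = 2.
The column space has dimension equal to the rank: 2.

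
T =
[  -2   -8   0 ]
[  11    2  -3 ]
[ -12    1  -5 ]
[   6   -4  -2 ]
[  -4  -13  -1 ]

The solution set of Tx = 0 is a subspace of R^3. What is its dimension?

0

Row reduce to echelon form.
R2 ← R2 + (11/2)·R1: [0, -42, -3]
R3 ← R3 − (6)·R1: [0, 49, -5]
R4 ← R4 + (3)·R1: [0, -28, -2]
R5 ← R5 − (2)·R1: [0, 3, -1]
R3 ← R3 + (7/6)·R2: [0, 0, -17/2]
R4 ← R4 − (2/3)·R2: [0, 0, 0]
R5 ← R5 + (1/14)·R2: [0, 0, -17/14]
R5 ← R5 − (1/7)·R3: [0, 0, 0]
3 nonzero rows, so rank(T) = 3.
T has 3 columns; by rank–nullity, nullity = 3 − 3 = 0.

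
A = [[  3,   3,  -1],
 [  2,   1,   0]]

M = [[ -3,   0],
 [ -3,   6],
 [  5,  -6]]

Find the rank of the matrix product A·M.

2

First compute AM:
[[-23,  24],
 [ -9,   6]]
Now row reduce the product.
R2 ← R2 − (9/23)·R1: [0, -78/23]
2 nonzero rows, so rank(AM) = 2.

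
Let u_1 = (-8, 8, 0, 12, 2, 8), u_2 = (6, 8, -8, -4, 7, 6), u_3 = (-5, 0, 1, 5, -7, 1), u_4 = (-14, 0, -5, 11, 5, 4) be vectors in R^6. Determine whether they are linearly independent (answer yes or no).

yes

Form the matrix with these vectors as rows and row reduce.
R2 ← R2 + (3/4)·R1: [0, 14, -8, 5, 17/2, 12]
R3 ← R3 − (5/8)·R1: [0, -5, 1, -5/2, -33/4, -4]
R4 ← R4 − (7/4)·R1: [0, -14, -5, -10, 3/2, -10]
R3 ← R3 + (5/14)·R2: [0, 0, -13/7, -5/7, -73/14, 2/7]
R4 ← R4 + R2: [0, 0, -13, -5, 10, 2]
R4 ← R4 − (7)·R3: [0, 0, 0, 0, 93/2, 0]
4 nonzero rows, so the 4 vectors span a space of dimension 4.
Since 4 = 4, the vectors are linearly independent.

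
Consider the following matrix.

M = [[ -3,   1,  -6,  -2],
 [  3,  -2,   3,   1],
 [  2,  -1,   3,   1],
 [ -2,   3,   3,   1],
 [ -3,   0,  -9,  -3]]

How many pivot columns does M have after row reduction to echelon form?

2

Row reduce to echelon form.
R2 ← R2 + R1: [0, -1, -3, -1]
R3 ← R3 + (2/3)·R1: [0, -1/3, -1, -1/3]
R4 ← R4 − (2/3)·R1: [0, 7/3, 7, 7/3]
R5 ← R5 − R1: [0, -1, -3, -1]
R3 ← R3 − (1/3)·R2: [0, 0, 0, 0]
R4 ← R4 + (7/3)·R2: [0, 0, 0, 0]
R5 ← R5 − R2: [0, 0, 0, 0]
Echelon form has 2 nonzero rows, so rank(M) = 2.
Each nonzero row contributes one pivot column: 2 pivot columns.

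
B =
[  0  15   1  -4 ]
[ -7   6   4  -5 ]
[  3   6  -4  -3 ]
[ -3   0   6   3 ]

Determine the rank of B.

Row reduce to echelon form.
Swap R1 ↔ R2
R3 ← R3 + (3/7)·R1: [0, 60/7, -16/7, -36/7]
R4 ← R4 − (3/7)·R1: [0, -18/7, 30/7, 36/7]
R3 ← R3 − (4/7)·R2: [0, 0, -20/7, -20/7]
R4 ← R4 + (6/35)·R2: [0, 0, 156/35, 156/35]
R4 ← R4 + (39/25)·R3: [0, 0, 0, 0]
Echelon form has 3 nonzero rows, so rank(B) = 3.

3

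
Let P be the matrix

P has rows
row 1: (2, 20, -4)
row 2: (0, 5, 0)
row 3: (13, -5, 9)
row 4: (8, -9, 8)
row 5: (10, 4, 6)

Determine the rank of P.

Row reduce to echelon form.
R3 ← R3 − (13/2)·R1: [0, -135, 35]
R4 ← R4 − (4)·R1: [0, -89, 24]
R5 ← R5 − (5)·R1: [0, -96, 26]
R3 ← R3 + (27)·R2: [0, 0, 35]
R4 ← R4 + (89/5)·R2: [0, 0, 24]
R5 ← R5 + (96/5)·R2: [0, 0, 26]
R4 ← R4 − (24/35)·R3: [0, 0, 0]
R5 ← R5 − (26/35)·R3: [0, 0, 0]
Echelon form has 3 nonzero rows, so rank(P) = 3.

3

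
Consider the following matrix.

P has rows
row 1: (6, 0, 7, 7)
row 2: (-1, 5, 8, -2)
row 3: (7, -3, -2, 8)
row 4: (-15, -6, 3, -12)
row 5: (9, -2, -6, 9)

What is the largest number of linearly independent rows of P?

Row reduce to echelon form.
R2 ← R2 + (1/6)·R1: [0, 5, 55/6, -5/6]
R3 ← R3 − (7/6)·R1: [0, -3, -61/6, -1/6]
R4 ← R4 + (5/2)·R1: [0, -6, 41/2, 11/2]
R5 ← R5 − (3/2)·R1: [0, -2, -33/2, -3/2]
R3 ← R3 + (3/5)·R2: [0, 0, -14/3, -2/3]
R4 ← R4 + (6/5)·R2: [0, 0, 63/2, 9/2]
R5 ← R5 + (2/5)·R2: [0, 0, -77/6, -11/6]
R4 ← R4 + (27/4)·R3: [0, 0, 0, 0]
R5 ← R5 − (11/4)·R3: [0, 0, 0, 0]
Echelon form has 3 nonzero rows, so rank(P) = 3.
The rank gives the maximum number of linearly independent rows: 3.

3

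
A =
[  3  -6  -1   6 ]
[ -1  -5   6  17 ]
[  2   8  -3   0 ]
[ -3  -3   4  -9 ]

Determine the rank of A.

4

Row reduce to echelon form.
R2 ← R2 + (1/3)·R1: [0, -7, 17/3, 19]
R3 ← R3 − (2/3)·R1: [0, 12, -7/3, -4]
R4 ← R4 + R1: [0, -9, 3, -3]
R3 ← R3 + (12/7)·R2: [0, 0, 155/21, 200/7]
R4 ← R4 − (9/7)·R2: [0, 0, -30/7, -192/7]
R4 ← R4 + (18/31)·R3: [0, 0, 0, -336/31]
Echelon form has 4 nonzero rows, so rank(A) = 4.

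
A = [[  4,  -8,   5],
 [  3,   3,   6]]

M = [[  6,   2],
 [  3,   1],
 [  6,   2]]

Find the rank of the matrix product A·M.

First compute AM:
[[ 30,  10],
 [ 63,  21]]
Now row reduce the product.
R2 ← R2 − (21/10)·R1: [0, 0]
1 nonzero row, so rank(AM) = 1.

1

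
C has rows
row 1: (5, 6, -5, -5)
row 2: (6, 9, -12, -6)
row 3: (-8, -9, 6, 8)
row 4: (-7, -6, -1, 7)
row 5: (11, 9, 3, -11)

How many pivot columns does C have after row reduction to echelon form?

2

Row reduce to echelon form.
R2 ← R2 − (6/5)·R1: [0, 9/5, -6, 0]
R3 ← R3 + (8/5)·R1: [0, 3/5, -2, 0]
R4 ← R4 + (7/5)·R1: [0, 12/5, -8, 0]
R5 ← R5 − (11/5)·R1: [0, -21/5, 14, 0]
R3 ← R3 − (1/3)·R2: [0, 0, 0, 0]
R4 ← R4 − (4/3)·R2: [0, 0, 0, 0]
R5 ← R5 + (7/3)·R2: [0, 0, 0, 0]
Echelon form has 2 nonzero rows, so rank(C) = 2.
Each nonzero row contributes one pivot column: 2 pivot columns.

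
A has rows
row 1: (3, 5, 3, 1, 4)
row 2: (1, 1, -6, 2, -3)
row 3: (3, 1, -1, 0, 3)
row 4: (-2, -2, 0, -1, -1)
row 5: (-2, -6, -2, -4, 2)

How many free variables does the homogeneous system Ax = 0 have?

Row reduce to echelon form.
R2 ← R2 − (1/3)·R1: [0, -2/3, -7, 5/3, -13/3]
R3 ← R3 − R1: [0, -4, -4, -1, -1]
R4 ← R4 + (2/3)·R1: [0, 4/3, 2, -1/3, 5/3]
R5 ← R5 + (2/3)·R1: [0, -8/3, 0, -10/3, 14/3]
R3 ← R3 − (6)·R2: [0, 0, 38, -11, 25]
R4 ← R4 + (2)·R2: [0, 0, -12, 3, -7]
R5 ← R5 − (4)·R2: [0, 0, 28, -10, 22]
R4 ← R4 + (6/19)·R3: [0, 0, 0, -9/19, 17/19]
R5 ← R5 − (14/19)·R3: [0, 0, 0, -36/19, 68/19]
R5 ← R5 − (4)·R4: [0, 0, 0, 0, 0]
4 nonzero rows, so rank(A) = 4.
A has 5 columns; by rank–nullity, nullity = 5 − 4 = 1.

1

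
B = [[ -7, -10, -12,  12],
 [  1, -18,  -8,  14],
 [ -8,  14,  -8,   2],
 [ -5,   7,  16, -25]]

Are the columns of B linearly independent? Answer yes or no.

no

Row reduce B to echelon form.
R2 ← R2 + (1/7)·R1: [0, -136/7, -68/7, 110/7]
R3 ← R3 − (8/7)·R1: [0, 178/7, 40/7, -82/7]
R4 ← R4 − (5/7)·R1: [0, 99/7, 172/7, -235/7]
R3 ← R3 + (89/68)·R2: [0, 0, -7, 301/34]
R4 ← R4 + (99/136)·R2: [0, 0, 35/2, -1505/68]
R4 ← R4 + (5/2)·R3: [0, 0, 0, 0]
3 pivots among 4 columns.
Only 3 < 4 pivot columns, so the columns are linearly dependent.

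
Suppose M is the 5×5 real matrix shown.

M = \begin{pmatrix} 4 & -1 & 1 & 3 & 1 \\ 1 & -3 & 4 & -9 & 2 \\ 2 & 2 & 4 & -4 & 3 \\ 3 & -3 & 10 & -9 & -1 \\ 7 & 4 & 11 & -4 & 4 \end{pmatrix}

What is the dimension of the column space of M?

Row reduce to echelon form.
R2 ← R2 − (1/4)·R1: [0, -11/4, 15/4, -39/4, 7/4]
R3 ← R3 − (1/2)·R1: [0, 5/2, 7/2, -11/2, 5/2]
R4 ← R4 − (3/4)·R1: [0, -9/4, 37/4, -45/4, -7/4]
R5 ← R5 − (7/4)·R1: [0, 23/4, 37/4, -37/4, 9/4]
R3 ← R3 + (10/11)·R2: [0, 0, 76/11, -158/11, 45/11]
R4 ← R4 − (9/11)·R2: [0, 0, 68/11, -36/11, -35/11]
R5 ← R5 + (23/11)·R2: [0, 0, 188/11, -326/11, 65/11]
R4 ← R4 − (17/19)·R3: [0, 0, 0, 182/19, -130/19]
R5 ← R5 − (47/19)·R3: [0, 0, 0, 112/19, -80/19]
R5 ← R5 − (8/13)·R4: [0, 0, 0, 0, 0]
Echelon form has 4 nonzero rows, so rank(M) = 4.
The column space has dimension equal to the rank: 4.

4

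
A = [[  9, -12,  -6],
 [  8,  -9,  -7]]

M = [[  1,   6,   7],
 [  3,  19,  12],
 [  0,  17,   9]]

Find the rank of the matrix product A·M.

2

First compute AM:
[[-27, -276, -135],
 [-19, -242, -115]]
Now row reduce the product.
R2 ← R2 − (19/27)·R1: [0, -430/9, -20]
2 nonzero rows, so rank(AM) = 2.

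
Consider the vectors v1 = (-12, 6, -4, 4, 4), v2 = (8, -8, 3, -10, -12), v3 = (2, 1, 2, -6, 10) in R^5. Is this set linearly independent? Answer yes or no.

yes

Form the matrix with these vectors as rows and row reduce.
R2 ← R2 + (2/3)·R1: [0, -4, 1/3, -22/3, -28/3]
R3 ← R3 + (1/6)·R1: [0, 2, 4/3, -16/3, 32/3]
R3 ← R3 + (1/2)·R2: [0, 0, 3/2, -9, 6]
3 nonzero rows, so the 3 vectors span a space of dimension 3.
Since 3 = 3, the vectors are linearly independent.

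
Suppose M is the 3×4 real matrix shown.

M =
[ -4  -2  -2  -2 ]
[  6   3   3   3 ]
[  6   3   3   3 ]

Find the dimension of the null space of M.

3

Row reduce to echelon form.
R2 ← R2 + (3/2)·R1: [0, 0, 0, 0]
R3 ← R3 + (3/2)·R1: [0, 0, 0, 0]
1 nonzero row, so rank(M) = 1.
M has 4 columns; by rank–nullity, nullity = 4 − 1 = 3.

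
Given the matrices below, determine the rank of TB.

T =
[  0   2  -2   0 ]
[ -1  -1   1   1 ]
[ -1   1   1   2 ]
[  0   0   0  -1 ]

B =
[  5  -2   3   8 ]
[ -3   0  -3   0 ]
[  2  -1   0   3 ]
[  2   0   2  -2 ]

4

First compute TB:
[[-10,   2,  -6,  -6],
 [  2,   1,   2,  -7],
 [ -2,   1,  -2,  -9],
 [ -2,   0,  -2,   2]]
Now row reduce the product.
R2 ← R2 + (1/5)·R1: [0, 7/5, 4/5, -41/5]
R3 ← R3 − (1/5)·R1: [0, 3/5, -4/5, -39/5]
R4 ← R4 − (1/5)·R1: [0, -2/5, -4/5, 16/5]
R3 ← R3 − (3/7)·R2: [0, 0, -8/7, -30/7]
R4 ← R4 + (2/7)·R2: [0, 0, -4/7, 6/7]
R4 ← R4 − (1/2)·R3: [0, 0, 0, 3]
4 nonzero rows, so rank(TB) = 4.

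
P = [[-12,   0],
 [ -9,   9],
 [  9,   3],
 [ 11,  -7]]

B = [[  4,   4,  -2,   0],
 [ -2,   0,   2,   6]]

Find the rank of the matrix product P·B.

First compute PB:
[[-48, -48,  24,   0],
 [-54, -36,  36,  54],
 [ 30,  36, -12,  18],
 [ 58,  44, -36, -42]]
Now row reduce the product.
R2 ← R2 − (9/8)·R1: [0, 18, 9, 54]
R3 ← R3 + (5/8)·R1: [0, 6, 3, 18]
R4 ← R4 + (29/24)·R1: [0, -14, -7, -42]
R3 ← R3 − (1/3)·R2: [0, 0, 0, 0]
R4 ← R4 + (7/9)·R2: [0, 0, 0, 0]
2 nonzero rows, so rank(PB) = 2.

2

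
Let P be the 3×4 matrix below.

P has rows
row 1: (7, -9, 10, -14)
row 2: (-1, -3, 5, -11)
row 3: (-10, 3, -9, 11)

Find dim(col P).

3

Row reduce to echelon form.
R2 ← R2 + (1/7)·R1: [0, -30/7, 45/7, -13]
R3 ← R3 + (10/7)·R1: [0, -69/7, 37/7, -9]
R3 ← R3 − (23/10)·R2: [0, 0, -19/2, 209/10]
Echelon form has 3 nonzero rows, so rank(P) = 3.
The column space has dimension equal to the rank: 3.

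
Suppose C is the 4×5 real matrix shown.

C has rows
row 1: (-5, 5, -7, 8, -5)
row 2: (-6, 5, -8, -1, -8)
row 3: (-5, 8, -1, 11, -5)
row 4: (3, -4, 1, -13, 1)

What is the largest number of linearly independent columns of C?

Row reduce to echelon form.
R2 ← R2 − (6/5)·R1: [0, -1, 2/5, -53/5, -2]
R3 ← R3 − R1: [0, 3, 6, 3, 0]
R4 ← R4 + (3/5)·R1: [0, -1, -16/5, -41/5, -2]
R3 ← R3 + (3)·R2: [0, 0, 36/5, -144/5, -6]
R4 ← R4 − R2: [0, 0, -18/5, 12/5, 0]
R4 ← R4 + (1/2)·R3: [0, 0, 0, -12, -3]
Echelon form has 4 nonzero rows, so rank(C) = 4.
The rank gives the maximum number of linearly independent columns: 4.

4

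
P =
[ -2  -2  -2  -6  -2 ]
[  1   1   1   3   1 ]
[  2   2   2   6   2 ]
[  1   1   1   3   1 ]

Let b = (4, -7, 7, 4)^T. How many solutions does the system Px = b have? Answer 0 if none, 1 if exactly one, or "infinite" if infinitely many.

Row reduce the augmented matrix [P | b].
R2 ← R2 + (1/2)·R1: [0, 0, 0, 0, 0, -5]
R3 ← R3 + R1: [0, 0, 0, 0, 0, 11]
R4 ← R4 + (1/2)·R1: [0, 0, 0, 0, 0, 6]
R3 ← R3 + (11/5)·R2: [0, 0, 0, 0, 0, 0]
R4 ← R4 + (6/5)·R2: [0, 0, 0, 0, 0, 0]
The echelon form has 2 nonzero rows; the last pivot sits in the augmented column, so rank(P) = 1 but rank([P|b]) = 2.
Since the ranks differ, the system is inconsistent.
It has no solutions.

0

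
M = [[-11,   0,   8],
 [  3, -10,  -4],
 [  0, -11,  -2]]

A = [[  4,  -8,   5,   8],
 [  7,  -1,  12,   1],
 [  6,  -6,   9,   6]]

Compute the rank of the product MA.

First compute MA:
[[  4,  40,  17, -40],
 [-82,  10, -141, -10],
 [-89,  23, -150, -23]]
Now row reduce the product.
R2 ← R2 + (41/2)·R1: [0, 830, 415/2, -830]
R3 ← R3 + (89/4)·R1: [0, 913, 913/4, -913]
R3 ← R3 − (11/10)·R2: [0, 0, 0, 0]
2 nonzero rows, so rank(MA) = 2.

2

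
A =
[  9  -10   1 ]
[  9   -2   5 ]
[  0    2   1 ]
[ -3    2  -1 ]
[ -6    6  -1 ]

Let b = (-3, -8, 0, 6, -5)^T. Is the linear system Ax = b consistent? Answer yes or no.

no

Row reduce the augmented matrix [A | b].
R2 ← R2 − R1: [0, 8, 4, -5]
R4 ← R4 + (1/3)·R1: [0, -4/3, -2/3, 5]
R5 ← R5 + (2/3)·R1: [0, -2/3, -1/3, -7]
R3 ← R3 − (1/4)·R2: [0, 0, 0, 5/4]
R4 ← R4 + (1/6)·R2: [0, 0, 0, 25/6]
R5 ← R5 + (1/12)·R2: [0, 0, 0, -89/12]
R4 ← R4 − (10/3)·R3: [0, 0, 0, 0]
R5 ← R5 + (89/15)·R3: [0, 0, 0, 0]
The echelon form has 3 nonzero rows; the last pivot sits in the augmented column, so rank(A) = 2 but rank([A|b]) = 3.
Since the ranks differ, the system is inconsistent.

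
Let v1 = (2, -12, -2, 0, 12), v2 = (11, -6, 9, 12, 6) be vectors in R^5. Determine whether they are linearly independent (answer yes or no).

yes

Form the matrix with these vectors as rows and row reduce.
R2 ← R2 − (11/2)·R1: [0, 60, 20, 12, -60]
2 nonzero rows, so the 2 vectors span a space of dimension 2.
Since 2 = 2, the vectors are linearly independent.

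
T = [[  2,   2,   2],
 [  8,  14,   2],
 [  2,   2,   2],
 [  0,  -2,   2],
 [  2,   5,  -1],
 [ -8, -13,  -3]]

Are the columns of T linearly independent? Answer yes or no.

Row reduce T to echelon form.
R2 ← R2 − (4)·R1: [0, 6, -6]
R3 ← R3 − R1: [0, 0, 0]
R5 ← R5 − R1: [0, 3, -3]
R6 ← R6 + (4)·R1: [0, -5, 5]
R4 ← R4 + (1/3)·R2: [0, 0, 0]
R5 ← R5 − (1/2)·R2: [0, 0, 0]
R6 ← R6 + (5/6)·R2: [0, 0, 0]
2 pivots among 3 columns.
Only 2 < 3 pivot columns, so the columns are linearly dependent.

no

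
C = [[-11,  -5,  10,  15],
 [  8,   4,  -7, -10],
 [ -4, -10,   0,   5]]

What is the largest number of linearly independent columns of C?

Row reduce to echelon form.
R2 ← R2 + (8/11)·R1: [0, 4/11, 3/11, 10/11]
R3 ← R3 − (4/11)·R1: [0, -90/11, -40/11, -5/11]
R3 ← R3 + (45/2)·R2: [0, 0, 5/2, 20]
Echelon form has 3 nonzero rows, so rank(C) = 3.
The rank gives the maximum number of linearly independent columns: 3.

3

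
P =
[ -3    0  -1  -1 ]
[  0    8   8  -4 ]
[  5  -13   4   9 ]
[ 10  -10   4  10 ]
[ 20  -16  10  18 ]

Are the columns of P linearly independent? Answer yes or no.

Row reduce P to echelon form.
R3 ← R3 + (5/3)·R1: [0, -13, 7/3, 22/3]
R4 ← R4 + (10/3)·R1: [0, -10, 2/3, 20/3]
R5 ← R5 + (20/3)·R1: [0, -16, 10/3, 34/3]
R3 ← R3 + (13/8)·R2: [0, 0, 46/3, 5/6]
R4 ← R4 + (5/4)·R2: [0, 0, 32/3, 5/3]
R5 ← R5 + (2)·R2: [0, 0, 58/3, 10/3]
R4 ← R4 − (16/23)·R3: [0, 0, 0, 25/23]
R5 ← R5 − (29/23)·R3: [0, 0, 0, 105/46]
R5 ← R5 − (21/10)·R4: [0, 0, 0, 0]
4 pivots among 4 columns.
Every column is a pivot column, so the columns are linearly independent.

yes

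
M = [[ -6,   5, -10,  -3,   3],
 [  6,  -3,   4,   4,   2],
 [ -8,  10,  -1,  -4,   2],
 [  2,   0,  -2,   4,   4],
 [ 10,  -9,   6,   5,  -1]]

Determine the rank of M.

4

Row reduce to echelon form.
R2 ← R2 + R1: [0, 2, -6, 1, 5]
R3 ← R3 − (4/3)·R1: [0, 10/3, 37/3, 0, -2]
R4 ← R4 + (1/3)·R1: [0, 5/3, -16/3, 3, 5]
R5 ← R5 + (5/3)·R1: [0, -2/3, -32/3, 0, 4]
R3 ← R3 − (5/3)·R2: [0, 0, 67/3, -5/3, -31/3]
R4 ← R4 − (5/6)·R2: [0, 0, -1/3, 13/6, 5/6]
R5 ← R5 + (1/3)·R2: [0, 0, -38/3, 1/3, 17/3]
R4 ← R4 + (1/67)·R3: [0, 0, 0, 287/134, 91/134]
R5 ← R5 + (38/67)·R3: [0, 0, 0, -41/67, -13/67]
R5 ← R5 + (2/7)·R4: [0, 0, 0, 0, 0]
Echelon form has 4 nonzero rows, so rank(M) = 4.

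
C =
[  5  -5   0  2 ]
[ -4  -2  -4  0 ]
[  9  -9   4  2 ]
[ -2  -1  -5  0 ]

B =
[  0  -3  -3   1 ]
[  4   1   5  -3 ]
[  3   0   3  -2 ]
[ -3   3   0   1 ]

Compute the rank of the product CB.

First compute CB:
[[-26, -14, -40,  22],
 [-20,  10, -10,  10],
 [-30, -30, -60,  30],
 [-19,   5, -14,  11]]
Now row reduce the product.
R2 ← R2 − (10/13)·R1: [0, 270/13, 270/13, -90/13]
R3 ← R3 − (15/13)·R1: [0, -180/13, -180/13, 60/13]
R4 ← R4 − (19/26)·R1: [0, 198/13, 198/13, -66/13]
R3 ← R3 + (2/3)·R2: [0, 0, 0, 0]
R4 ← R4 − (11/15)·R2: [0, 0, 0, 0]
2 nonzero rows, so rank(CB) = 2.

2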